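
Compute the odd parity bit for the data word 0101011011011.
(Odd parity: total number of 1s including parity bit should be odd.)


Number of 1s in data: 8
Parity bit: 1

1


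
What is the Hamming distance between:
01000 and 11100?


XOR: 10100
Count of 1s: 2

2


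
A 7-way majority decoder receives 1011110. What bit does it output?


Ones: 5 out of 7
Threshold: 4

1 (5/7 voted 1)


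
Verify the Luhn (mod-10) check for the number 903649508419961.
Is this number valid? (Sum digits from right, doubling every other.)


Luhn sum = 72
72 mod 10 = 2

Invalid (Luhn sum mod 10 = 2)


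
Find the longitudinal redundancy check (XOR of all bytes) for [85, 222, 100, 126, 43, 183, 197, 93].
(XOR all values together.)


XOR chain: 85 ^ 222 ^ 100 ^ 126 ^ 43 ^ 183 ^ 197 ^ 93 = 149

149


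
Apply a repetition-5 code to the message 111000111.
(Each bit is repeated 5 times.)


Each bit -> 5 copies

111111111111111000000000000000111111111111111


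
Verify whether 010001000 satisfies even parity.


Number of 1s: 2

Yes, parity is correct (2 ones)


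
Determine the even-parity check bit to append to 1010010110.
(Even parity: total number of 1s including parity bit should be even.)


Number of 1s in data: 5
Parity bit: 1

1


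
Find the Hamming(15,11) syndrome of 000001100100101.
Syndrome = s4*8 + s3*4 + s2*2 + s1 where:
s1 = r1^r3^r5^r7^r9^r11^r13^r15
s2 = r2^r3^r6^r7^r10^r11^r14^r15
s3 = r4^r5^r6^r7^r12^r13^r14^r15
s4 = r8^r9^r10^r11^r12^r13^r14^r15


s1=1, s2=0, s3=0, s4=1

Syndrome = 9 (error at position 9)


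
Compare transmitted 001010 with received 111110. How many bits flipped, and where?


XOR: 110100

3 error(s) at position(s): 0, 1, 3


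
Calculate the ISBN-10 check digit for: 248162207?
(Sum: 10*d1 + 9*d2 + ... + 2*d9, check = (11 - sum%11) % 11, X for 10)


Weighted sum: 195
195 mod 11 = 8

Check digit: 3


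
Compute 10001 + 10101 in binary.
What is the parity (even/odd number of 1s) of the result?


10001 = 17
10101 = 21
Sum = 38 = 100110
1s count = 3

odd parity (3 ones in 100110)


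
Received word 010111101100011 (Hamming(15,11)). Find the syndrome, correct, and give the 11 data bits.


Syndrome = 0: no error detected

Data: 01111100011 (no errors)


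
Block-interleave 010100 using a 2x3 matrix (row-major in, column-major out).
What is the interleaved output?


Matrix:
  010
  100
Read columns: 011000

011000


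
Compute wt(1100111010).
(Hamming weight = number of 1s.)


Counting 1s in 1100111010

6


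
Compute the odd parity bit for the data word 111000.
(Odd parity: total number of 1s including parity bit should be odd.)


Number of 1s in data: 3
Parity bit: 0

0


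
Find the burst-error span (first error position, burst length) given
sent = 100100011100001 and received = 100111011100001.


XOR: 000011000000000

Burst at position 4, length 2


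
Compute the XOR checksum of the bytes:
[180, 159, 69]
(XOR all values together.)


XOR chain: 180 ^ 159 ^ 69 = 110

110


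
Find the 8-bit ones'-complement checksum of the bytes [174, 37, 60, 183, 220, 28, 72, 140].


Sum = 914 mod 256 = 146
Complement = 109

109


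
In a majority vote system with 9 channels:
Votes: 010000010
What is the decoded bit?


Ones: 2 out of 9
Threshold: 5

0 (2/9 voted 1)


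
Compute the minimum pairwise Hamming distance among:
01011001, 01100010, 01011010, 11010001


Comparing all pairs, minimum distance: 2
Can detect 1 errors, correct 0 errors

2


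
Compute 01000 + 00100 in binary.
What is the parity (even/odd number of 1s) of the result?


01000 = 8
00100 = 4
Sum = 12 = 1100
1s count = 2

even parity (2 ones in 1100)


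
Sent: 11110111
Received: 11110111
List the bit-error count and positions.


XOR: 00000000

0 errors (received matches sent)


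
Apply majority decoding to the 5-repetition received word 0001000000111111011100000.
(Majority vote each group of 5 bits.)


Groups: 00010, 00000, 11111, 10111, 00000
Majority votes: 00110

00110


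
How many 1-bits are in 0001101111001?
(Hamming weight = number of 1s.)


Counting 1s in 0001101111001

7


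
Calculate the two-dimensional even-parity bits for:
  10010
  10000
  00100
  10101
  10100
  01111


Row parities: 011100
Column parities: 01000

Row P: 011100, Col P: 01000, Corner: 1


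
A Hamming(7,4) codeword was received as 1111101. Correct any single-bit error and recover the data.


Syndrome = 6: error at position 6

Data: 1111 (corrected bit 6)


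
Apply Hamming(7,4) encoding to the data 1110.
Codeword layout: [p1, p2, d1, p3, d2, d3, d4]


Parity bits: p1=0, p2=0, p3=0

0010110


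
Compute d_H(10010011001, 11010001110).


XOR: 01000010111
Count of 1s: 5

5


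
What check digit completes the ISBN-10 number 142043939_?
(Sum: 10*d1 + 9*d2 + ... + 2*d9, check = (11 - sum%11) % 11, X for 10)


Weighted sum: 164
164 mod 11 = 10

Check digit: 1


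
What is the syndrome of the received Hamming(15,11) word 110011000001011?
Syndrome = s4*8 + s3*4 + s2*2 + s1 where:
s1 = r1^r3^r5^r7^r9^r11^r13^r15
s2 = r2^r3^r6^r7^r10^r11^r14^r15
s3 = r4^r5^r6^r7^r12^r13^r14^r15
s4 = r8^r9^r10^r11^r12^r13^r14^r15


s1=1, s2=0, s3=1, s4=1

Syndrome = 13 (error at position 13)


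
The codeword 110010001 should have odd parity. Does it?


Number of 1s: 4

No, parity error (4 ones)


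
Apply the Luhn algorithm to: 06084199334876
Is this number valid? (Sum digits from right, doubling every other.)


Luhn sum = 77
77 mod 10 = 7

Invalid (Luhn sum mod 10 = 7)


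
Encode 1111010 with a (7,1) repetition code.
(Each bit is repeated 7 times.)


Each bit -> 7 copies

1111111111111111111111111111000000011111110000000


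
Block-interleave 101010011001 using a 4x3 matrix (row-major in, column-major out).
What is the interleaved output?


Matrix:
  101
  010
  011
  001
Read columns: 100001101011

100001101011


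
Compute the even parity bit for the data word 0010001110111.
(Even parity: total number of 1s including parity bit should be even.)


Number of 1s in data: 7
Parity bit: 1

1


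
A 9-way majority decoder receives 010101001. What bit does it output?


Ones: 4 out of 9
Threshold: 5

0 (4/9 voted 1)


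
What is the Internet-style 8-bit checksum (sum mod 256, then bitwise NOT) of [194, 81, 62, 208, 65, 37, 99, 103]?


Sum = 849 mod 256 = 81
Complement = 174

174


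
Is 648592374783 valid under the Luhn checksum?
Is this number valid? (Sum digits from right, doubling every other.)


Luhn sum = 68
68 mod 10 = 8

Invalid (Luhn sum mod 10 = 8)


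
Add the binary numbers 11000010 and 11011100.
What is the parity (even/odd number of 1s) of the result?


11000010 = 194
11011100 = 220
Sum = 414 = 110011110
1s count = 6

even parity (6 ones in 110011110)


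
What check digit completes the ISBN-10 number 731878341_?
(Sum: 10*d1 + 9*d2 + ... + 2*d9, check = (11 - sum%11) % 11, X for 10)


Weighted sum: 269
269 mod 11 = 5

Check digit: 6


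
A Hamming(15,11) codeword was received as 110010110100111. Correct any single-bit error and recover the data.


Syndrome = 15: error at position 15

Data: 01010100110 (corrected bit 15)


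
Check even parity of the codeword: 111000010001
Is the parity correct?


Number of 1s: 5

No, parity error (5 ones)


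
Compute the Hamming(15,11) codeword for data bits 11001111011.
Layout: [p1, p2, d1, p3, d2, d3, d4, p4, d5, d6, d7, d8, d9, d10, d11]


Parity bits: p1=1, p2=1, p3=0, p4=0

111010001111011


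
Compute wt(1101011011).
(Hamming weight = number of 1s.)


Counting 1s in 1101011011

7


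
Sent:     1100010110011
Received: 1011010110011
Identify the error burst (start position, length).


XOR: 0111000000000

Burst at position 1, length 3


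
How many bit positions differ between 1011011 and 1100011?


XOR: 0111000
Count of 1s: 3

3


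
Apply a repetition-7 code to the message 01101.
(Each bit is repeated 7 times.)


Each bit -> 7 copies

00000001111111111111100000001111111


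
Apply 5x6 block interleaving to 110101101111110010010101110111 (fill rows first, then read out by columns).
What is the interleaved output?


Matrix:
  110101
  101111
  110010
  010101
  110111
Read columns: 111011011101000110110110111011

111011011101000110110110111011


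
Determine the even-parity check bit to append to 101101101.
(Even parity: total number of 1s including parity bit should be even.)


Number of 1s in data: 6
Parity bit: 0

0


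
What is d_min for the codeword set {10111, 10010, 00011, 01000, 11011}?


Comparing all pairs, minimum distance: 2
Can detect 1 errors, correct 0 errors

2


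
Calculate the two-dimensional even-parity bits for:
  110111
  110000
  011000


Row parities: 100
Column parities: 011111

Row P: 100, Col P: 011111, Corner: 1


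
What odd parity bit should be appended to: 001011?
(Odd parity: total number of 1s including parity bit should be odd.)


Number of 1s in data: 3
Parity bit: 0

0


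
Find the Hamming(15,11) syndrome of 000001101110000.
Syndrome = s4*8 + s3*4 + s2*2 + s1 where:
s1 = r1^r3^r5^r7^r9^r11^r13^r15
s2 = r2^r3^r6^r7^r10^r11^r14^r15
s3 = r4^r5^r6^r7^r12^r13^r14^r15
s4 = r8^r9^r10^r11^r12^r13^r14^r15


s1=1, s2=0, s3=0, s4=1

Syndrome = 9 (error at position 9)


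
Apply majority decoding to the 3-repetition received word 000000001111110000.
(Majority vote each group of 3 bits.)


Groups: 000, 000, 001, 111, 110, 000
Majority votes: 000110

000110


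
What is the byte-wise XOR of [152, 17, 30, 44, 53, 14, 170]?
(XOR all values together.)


XOR chain: 152 ^ 17 ^ 30 ^ 44 ^ 53 ^ 14 ^ 170 = 42

42


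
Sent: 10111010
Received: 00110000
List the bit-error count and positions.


XOR: 10001010

3 error(s) at position(s): 0, 4, 6


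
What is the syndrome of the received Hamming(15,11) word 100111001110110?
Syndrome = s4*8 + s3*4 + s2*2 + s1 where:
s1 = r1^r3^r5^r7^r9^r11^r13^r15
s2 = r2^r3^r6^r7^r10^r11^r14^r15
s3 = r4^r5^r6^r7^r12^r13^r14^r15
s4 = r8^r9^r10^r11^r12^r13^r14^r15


s1=1, s2=0, s3=1, s4=1

Syndrome = 13 (error at position 13)


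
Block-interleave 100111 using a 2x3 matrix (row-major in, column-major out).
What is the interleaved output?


Matrix:
  100
  111
Read columns: 110101

110101


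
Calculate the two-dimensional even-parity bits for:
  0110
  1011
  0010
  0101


Row parities: 0110
Column parities: 1010

Row P: 0110, Col P: 1010, Corner: 0


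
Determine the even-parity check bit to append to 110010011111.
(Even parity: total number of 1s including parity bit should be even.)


Number of 1s in data: 8
Parity bit: 0

0


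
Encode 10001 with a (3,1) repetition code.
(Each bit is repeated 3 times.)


Each bit -> 3 copies

111000000000111


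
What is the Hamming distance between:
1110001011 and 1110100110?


XOR: 0000101101
Count of 1s: 4

4


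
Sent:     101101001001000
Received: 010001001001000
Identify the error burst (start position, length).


XOR: 111100000000000

Burst at position 0, length 4


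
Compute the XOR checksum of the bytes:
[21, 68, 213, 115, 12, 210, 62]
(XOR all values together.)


XOR chain: 21 ^ 68 ^ 213 ^ 115 ^ 12 ^ 210 ^ 62 = 23

23


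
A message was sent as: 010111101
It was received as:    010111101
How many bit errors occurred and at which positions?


XOR: 000000000

0 errors (received matches sent)


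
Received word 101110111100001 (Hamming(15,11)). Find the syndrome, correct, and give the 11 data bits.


Syndrome = 0: no error detected

Data: 11011100001 (no errors)


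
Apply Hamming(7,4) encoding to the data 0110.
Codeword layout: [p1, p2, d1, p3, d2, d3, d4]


Parity bits: p1=1, p2=1, p3=0

1100110


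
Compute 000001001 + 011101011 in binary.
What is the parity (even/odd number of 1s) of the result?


000001001 = 9
011101011 = 235
Sum = 244 = 11110100
1s count = 5

odd parity (5 ones in 11110100)


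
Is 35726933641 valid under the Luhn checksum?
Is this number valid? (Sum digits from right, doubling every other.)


Luhn sum = 54
54 mod 10 = 4

Invalid (Luhn sum mod 10 = 4)


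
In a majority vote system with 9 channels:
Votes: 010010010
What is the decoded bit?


Ones: 3 out of 9
Threshold: 5

0 (3/9 voted 1)


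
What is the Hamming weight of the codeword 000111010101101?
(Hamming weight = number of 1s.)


Counting 1s in 000111010101101

8


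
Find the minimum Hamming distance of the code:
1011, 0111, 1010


Comparing all pairs, minimum distance: 1
Can detect 0 errors, correct 0 errors

1


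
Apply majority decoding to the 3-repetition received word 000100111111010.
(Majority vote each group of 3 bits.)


Groups: 000, 100, 111, 111, 010
Majority votes: 00110

00110


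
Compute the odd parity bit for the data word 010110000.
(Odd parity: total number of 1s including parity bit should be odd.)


Number of 1s in data: 3
Parity bit: 0

0


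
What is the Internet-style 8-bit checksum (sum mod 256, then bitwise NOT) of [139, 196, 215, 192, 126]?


Sum = 868 mod 256 = 100
Complement = 155

155


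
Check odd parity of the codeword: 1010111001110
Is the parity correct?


Number of 1s: 8

No, parity error (8 ones)


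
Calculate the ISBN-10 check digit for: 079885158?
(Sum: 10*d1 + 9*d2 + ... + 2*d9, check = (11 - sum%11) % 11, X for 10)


Weighted sum: 299
299 mod 11 = 2

Check digit: 9


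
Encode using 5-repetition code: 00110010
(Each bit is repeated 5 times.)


Each bit -> 5 copies

0000000000111111111100000000001111100000


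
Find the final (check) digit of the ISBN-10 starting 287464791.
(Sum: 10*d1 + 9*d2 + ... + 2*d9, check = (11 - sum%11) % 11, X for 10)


Weighted sum: 289
289 mod 11 = 3

Check digit: 8


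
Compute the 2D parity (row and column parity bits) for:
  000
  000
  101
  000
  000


Row parities: 00000
Column parities: 101

Row P: 00000, Col P: 101, Corner: 0


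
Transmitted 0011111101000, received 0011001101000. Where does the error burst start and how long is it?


XOR: 0000110000000

Burst at position 4, length 2


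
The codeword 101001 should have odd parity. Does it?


Number of 1s: 3

Yes, parity is correct (3 ones)


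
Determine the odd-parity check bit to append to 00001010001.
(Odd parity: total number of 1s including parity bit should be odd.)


Number of 1s in data: 3
Parity bit: 0

0


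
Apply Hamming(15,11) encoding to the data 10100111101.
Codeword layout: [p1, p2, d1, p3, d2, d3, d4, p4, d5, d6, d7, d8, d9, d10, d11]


Parity bits: p1=0, p2=1, p3=0, p4=1

011001010111101


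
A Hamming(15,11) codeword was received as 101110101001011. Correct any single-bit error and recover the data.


Syndrome = 0: no error detected

Data: 11011001011 (no errors)


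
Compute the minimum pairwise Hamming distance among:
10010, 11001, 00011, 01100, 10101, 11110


Comparing all pairs, minimum distance: 2
Can detect 1 errors, correct 0 errors

2


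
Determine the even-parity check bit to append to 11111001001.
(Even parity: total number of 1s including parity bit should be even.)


Number of 1s in data: 7
Parity bit: 1

1


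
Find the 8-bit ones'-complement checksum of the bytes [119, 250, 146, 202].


Sum = 717 mod 256 = 205
Complement = 50

50


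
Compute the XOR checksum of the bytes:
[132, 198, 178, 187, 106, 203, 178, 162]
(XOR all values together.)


XOR chain: 132 ^ 198 ^ 178 ^ 187 ^ 106 ^ 203 ^ 178 ^ 162 = 250

250


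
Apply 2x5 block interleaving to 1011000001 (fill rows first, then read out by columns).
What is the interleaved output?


Matrix:
  10110
  00001
Read columns: 1000101001

1000101001


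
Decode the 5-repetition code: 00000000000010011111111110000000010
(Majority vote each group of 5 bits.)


Groups: 00000, 00000, 00100, 11111, 11111, 00000, 00010
Majority votes: 0001100

0001100


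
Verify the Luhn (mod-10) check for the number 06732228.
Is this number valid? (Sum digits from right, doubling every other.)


Luhn sum = 32
32 mod 10 = 2

Invalid (Luhn sum mod 10 = 2)


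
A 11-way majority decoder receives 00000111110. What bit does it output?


Ones: 5 out of 11
Threshold: 6

0 (5/11 voted 1)


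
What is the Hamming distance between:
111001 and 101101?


XOR: 010100
Count of 1s: 2

2


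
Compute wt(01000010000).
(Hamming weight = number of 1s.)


Counting 1s in 01000010000

2


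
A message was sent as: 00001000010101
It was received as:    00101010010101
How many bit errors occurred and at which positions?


XOR: 00100010000000

2 error(s) at position(s): 2, 6


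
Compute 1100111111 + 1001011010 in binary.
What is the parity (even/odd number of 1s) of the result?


1100111111 = 831
1001011010 = 602
Sum = 1433 = 10110011001
1s count = 6

even parity (6 ones in 10110011001)


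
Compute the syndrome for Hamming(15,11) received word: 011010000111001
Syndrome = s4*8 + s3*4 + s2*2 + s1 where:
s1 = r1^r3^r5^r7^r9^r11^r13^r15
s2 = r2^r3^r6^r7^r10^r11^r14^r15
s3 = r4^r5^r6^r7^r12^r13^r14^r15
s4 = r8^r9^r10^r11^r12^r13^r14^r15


s1=0, s2=1, s3=1, s4=0

Syndrome = 6 (error at position 6)


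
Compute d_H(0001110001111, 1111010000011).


XOR: 1110100001100
Count of 1s: 6

6


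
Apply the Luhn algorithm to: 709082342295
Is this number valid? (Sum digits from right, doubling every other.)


Luhn sum = 53
53 mod 10 = 3

Invalid (Luhn sum mod 10 = 3)


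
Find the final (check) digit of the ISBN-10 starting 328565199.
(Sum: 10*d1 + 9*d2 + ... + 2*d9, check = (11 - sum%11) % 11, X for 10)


Weighted sum: 257
257 mod 11 = 4

Check digit: 7


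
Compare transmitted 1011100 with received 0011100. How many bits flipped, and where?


XOR: 1000000

1 error(s) at position(s): 0


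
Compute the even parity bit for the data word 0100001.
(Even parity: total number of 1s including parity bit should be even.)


Number of 1s in data: 2
Parity bit: 0

0


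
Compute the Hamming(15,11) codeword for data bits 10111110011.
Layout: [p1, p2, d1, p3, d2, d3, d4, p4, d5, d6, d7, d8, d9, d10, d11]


Parity bits: p1=1, p2=1, p3=0, p4=1

111001111110011


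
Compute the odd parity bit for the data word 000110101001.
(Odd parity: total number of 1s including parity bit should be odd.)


Number of 1s in data: 5
Parity bit: 0

0


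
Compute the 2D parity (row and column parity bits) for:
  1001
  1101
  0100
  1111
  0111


Row parities: 01101
Column parities: 1000

Row P: 01101, Col P: 1000, Corner: 1


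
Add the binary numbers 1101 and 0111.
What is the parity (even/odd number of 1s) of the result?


1101 = 13
0111 = 7
Sum = 20 = 10100
1s count = 2

even parity (2 ones in 10100)


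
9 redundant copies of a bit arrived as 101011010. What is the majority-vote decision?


Ones: 5 out of 9
Threshold: 5

1 (5/9 voted 1)


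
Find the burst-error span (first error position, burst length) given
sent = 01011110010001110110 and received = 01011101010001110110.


XOR: 00000011000000000000

Burst at position 6, length 2


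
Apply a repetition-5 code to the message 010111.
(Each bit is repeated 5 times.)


Each bit -> 5 copies

000001111100000111111111111111


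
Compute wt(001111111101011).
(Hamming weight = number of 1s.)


Counting 1s in 001111111101011

11


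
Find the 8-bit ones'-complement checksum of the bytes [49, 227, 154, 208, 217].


Sum = 855 mod 256 = 87
Complement = 168

168


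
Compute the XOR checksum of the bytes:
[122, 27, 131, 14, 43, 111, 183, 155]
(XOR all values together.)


XOR chain: 122 ^ 27 ^ 131 ^ 14 ^ 43 ^ 111 ^ 183 ^ 155 = 132

132


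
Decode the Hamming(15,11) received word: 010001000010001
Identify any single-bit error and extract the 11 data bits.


Syndrome = 0: no error detected

Data: 00100010001 (no errors)


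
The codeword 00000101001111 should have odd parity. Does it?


Number of 1s: 6

No, parity error (6 ones)


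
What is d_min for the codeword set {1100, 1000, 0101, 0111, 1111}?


Comparing all pairs, minimum distance: 1
Can detect 0 errors, correct 0 errors

1


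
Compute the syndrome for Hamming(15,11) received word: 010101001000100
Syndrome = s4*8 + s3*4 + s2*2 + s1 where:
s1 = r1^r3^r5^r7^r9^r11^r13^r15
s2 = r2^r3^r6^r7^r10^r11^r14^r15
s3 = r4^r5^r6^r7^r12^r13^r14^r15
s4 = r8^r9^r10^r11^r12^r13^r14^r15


s1=0, s2=0, s3=1, s4=0

Syndrome = 4 (error at position 4)


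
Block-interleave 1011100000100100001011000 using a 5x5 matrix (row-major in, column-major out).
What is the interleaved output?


Matrix:
  10111
  00000
  10010
  00010
  11000
Read columns: 1010100001100001011010000

1010100001100001011010000


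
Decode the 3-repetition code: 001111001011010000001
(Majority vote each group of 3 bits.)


Groups: 001, 111, 001, 011, 010, 000, 001
Majority votes: 0101000

0101000


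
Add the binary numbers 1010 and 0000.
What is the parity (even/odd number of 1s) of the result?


1010 = 10
0000 = 0
Sum = 10 = 1010
1s count = 2

even parity (2 ones in 1010)


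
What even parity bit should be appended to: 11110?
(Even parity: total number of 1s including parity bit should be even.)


Number of 1s in data: 4
Parity bit: 0

0


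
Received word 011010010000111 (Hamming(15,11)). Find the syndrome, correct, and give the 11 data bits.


Syndrome = 0: no error detected

Data: 11000000111 (no errors)


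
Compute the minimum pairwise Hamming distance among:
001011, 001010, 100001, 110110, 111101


Comparing all pairs, minimum distance: 1
Can detect 0 errors, correct 0 errors

1


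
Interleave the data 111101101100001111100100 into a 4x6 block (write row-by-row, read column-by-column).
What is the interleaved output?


Matrix:
  111101
  101100
  001111
  100100
Read columns: 110110001110111100101010

110110001110111100101010


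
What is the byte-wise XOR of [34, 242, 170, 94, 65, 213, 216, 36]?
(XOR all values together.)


XOR chain: 34 ^ 242 ^ 170 ^ 94 ^ 65 ^ 213 ^ 216 ^ 36 = 76

76


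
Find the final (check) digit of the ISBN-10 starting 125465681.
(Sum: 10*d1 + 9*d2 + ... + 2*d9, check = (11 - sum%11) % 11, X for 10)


Weighted sum: 207
207 mod 11 = 9

Check digit: 2


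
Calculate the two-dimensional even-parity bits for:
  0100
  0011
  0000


Row parities: 100
Column parities: 0111

Row P: 100, Col P: 0111, Corner: 1


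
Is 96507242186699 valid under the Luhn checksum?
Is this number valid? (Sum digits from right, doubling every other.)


Luhn sum = 70
70 mod 10 = 0

Valid (Luhn sum mod 10 = 0)


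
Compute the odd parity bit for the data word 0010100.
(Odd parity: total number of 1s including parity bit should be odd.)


Number of 1s in data: 2
Parity bit: 1

1


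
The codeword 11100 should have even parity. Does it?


Number of 1s: 3

No, parity error (3 ones)


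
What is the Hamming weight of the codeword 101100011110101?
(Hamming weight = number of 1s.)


Counting 1s in 101100011110101

9


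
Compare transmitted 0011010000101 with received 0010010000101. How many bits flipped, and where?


XOR: 0001000000000

1 error(s) at position(s): 3


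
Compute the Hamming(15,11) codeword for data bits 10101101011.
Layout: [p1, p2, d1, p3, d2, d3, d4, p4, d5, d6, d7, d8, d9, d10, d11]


Parity bits: p1=1, p2=1, p3=0, p4=1

111001011101011


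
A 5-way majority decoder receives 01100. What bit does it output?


Ones: 2 out of 5
Threshold: 3

0 (2/5 voted 1)


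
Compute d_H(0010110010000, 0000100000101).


XOR: 0010010010101
Count of 1s: 5

5


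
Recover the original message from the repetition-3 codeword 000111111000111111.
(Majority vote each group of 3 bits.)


Groups: 000, 111, 111, 000, 111, 111
Majority votes: 011011

011011


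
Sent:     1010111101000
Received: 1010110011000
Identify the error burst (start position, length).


XOR: 0000001110000

Burst at position 6, length 3


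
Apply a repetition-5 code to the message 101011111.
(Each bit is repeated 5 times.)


Each bit -> 5 copies

111110000011111000001111111111111111111111111


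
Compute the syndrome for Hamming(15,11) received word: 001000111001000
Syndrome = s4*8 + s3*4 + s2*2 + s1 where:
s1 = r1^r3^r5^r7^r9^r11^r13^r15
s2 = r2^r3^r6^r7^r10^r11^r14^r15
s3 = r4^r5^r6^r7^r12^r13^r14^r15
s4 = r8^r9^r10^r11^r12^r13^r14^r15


s1=1, s2=0, s3=0, s4=1

Syndrome = 9 (error at position 9)


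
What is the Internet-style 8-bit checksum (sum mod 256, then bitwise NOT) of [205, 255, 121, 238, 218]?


Sum = 1037 mod 256 = 13
Complement = 242

242


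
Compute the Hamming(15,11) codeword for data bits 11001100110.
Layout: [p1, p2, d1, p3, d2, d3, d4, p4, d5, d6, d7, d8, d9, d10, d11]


Parity bits: p1=0, p2=1, p3=1, p4=0

011110001100110


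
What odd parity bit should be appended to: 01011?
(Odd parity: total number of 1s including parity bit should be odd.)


Number of 1s in data: 3
Parity bit: 0

0


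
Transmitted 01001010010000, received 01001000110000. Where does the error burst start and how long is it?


XOR: 00000010100000

Burst at position 6, length 3


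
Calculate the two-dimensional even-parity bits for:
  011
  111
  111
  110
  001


Row parities: 01101
Column parities: 100

Row P: 01101, Col P: 100, Corner: 1


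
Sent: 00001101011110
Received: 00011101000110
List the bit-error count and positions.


XOR: 00010000011000

3 error(s) at position(s): 3, 9, 10


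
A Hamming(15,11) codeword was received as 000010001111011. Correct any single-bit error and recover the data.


Syndrome = 0: no error detected

Data: 01001111011 (no errors)


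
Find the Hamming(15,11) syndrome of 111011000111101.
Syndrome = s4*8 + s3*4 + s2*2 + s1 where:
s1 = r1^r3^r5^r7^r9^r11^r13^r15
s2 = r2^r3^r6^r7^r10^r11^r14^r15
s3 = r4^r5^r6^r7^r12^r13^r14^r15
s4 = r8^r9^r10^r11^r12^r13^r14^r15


s1=0, s2=0, s3=1, s4=1

Syndrome = 12 (error at position 12)


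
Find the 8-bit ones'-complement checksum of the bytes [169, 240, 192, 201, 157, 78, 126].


Sum = 1163 mod 256 = 139
Complement = 116

116


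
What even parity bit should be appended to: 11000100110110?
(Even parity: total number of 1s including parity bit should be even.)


Number of 1s in data: 7
Parity bit: 1

1


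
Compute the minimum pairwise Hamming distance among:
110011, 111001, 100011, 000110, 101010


Comparing all pairs, minimum distance: 1
Can detect 0 errors, correct 0 errors

1


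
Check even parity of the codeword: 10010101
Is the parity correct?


Number of 1s: 4

Yes, parity is correct (4 ones)


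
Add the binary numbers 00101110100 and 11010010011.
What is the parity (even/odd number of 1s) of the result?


00101110100 = 372
11010010011 = 1683
Sum = 2055 = 100000000111
1s count = 4

even parity (4 ones in 100000000111)


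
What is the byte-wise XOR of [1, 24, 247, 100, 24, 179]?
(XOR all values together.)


XOR chain: 1 ^ 24 ^ 247 ^ 100 ^ 24 ^ 179 = 33

33


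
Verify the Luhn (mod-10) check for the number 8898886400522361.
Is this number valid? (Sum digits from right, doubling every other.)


Luhn sum = 68
68 mod 10 = 8

Invalid (Luhn sum mod 10 = 8)


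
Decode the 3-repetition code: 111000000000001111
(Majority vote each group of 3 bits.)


Groups: 111, 000, 000, 000, 001, 111
Majority votes: 100001

100001


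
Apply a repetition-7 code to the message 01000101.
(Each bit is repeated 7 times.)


Each bit -> 7 copies

00000001111111000000000000000000000111111100000001111111


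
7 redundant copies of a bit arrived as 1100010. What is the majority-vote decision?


Ones: 3 out of 7
Threshold: 4

0 (3/7 voted 1)


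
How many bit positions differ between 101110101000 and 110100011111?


XOR: 011010110111
Count of 1s: 8

8


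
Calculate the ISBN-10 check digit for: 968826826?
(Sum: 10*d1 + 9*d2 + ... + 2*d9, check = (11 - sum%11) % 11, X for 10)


Weighted sum: 356
356 mod 11 = 4

Check digit: 7


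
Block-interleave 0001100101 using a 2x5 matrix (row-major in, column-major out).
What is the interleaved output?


Matrix:
  00011
  00101
Read columns: 0000011011

0000011011


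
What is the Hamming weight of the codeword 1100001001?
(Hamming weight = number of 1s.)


Counting 1s in 1100001001

4


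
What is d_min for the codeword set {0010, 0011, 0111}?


Comparing all pairs, minimum distance: 1
Can detect 0 errors, correct 0 errors

1


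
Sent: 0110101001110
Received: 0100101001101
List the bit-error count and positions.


XOR: 0010000000011

3 error(s) at position(s): 2, 11, 12


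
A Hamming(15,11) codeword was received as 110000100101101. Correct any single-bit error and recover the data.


Syndrome = 0: no error detected

Data: 00010101101 (no errors)


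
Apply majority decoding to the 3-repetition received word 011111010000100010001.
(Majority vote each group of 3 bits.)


Groups: 011, 111, 010, 000, 100, 010, 001
Majority votes: 1100000

1100000


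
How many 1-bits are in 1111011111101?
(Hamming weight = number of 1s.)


Counting 1s in 1111011111101

11


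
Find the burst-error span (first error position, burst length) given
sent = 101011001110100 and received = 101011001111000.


XOR: 000000000001100

Burst at position 11, length 2


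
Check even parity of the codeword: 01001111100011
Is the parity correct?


Number of 1s: 8

Yes, parity is correct (8 ones)


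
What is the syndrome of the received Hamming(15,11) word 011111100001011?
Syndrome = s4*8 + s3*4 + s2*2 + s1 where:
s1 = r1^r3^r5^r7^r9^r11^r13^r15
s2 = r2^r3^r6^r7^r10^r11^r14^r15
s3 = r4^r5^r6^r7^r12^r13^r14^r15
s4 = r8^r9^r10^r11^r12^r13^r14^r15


s1=0, s2=0, s3=1, s4=1

Syndrome = 12 (error at position 12)


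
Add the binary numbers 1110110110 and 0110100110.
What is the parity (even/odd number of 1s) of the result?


1110110110 = 950
0110100110 = 422
Sum = 1372 = 10101011100
1s count = 6

even parity (6 ones in 10101011100)


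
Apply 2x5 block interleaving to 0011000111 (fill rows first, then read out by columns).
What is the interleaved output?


Matrix:
  00110
  00111
Read columns: 0000111101

0000111101


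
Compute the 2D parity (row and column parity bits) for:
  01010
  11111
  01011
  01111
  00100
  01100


Row parities: 011010
Column parities: 11001

Row P: 011010, Col P: 11001, Corner: 1


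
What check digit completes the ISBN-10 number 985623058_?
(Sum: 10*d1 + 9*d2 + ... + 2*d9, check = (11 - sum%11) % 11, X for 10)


Weighted sum: 302
302 mod 11 = 5

Check digit: 6


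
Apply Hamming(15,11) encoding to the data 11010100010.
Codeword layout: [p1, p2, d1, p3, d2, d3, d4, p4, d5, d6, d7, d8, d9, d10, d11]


Parity bits: p1=1, p2=0, p3=1, p4=0

101110100100010


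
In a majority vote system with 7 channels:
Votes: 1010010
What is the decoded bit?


Ones: 3 out of 7
Threshold: 4

0 (3/7 voted 1)


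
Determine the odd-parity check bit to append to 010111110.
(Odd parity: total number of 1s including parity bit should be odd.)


Number of 1s in data: 6
Parity bit: 1

1


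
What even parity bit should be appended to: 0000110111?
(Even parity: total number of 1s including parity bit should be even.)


Number of 1s in data: 5
Parity bit: 1

1


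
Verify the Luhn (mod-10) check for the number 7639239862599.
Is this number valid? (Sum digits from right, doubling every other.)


Luhn sum = 79
79 mod 10 = 9

Invalid (Luhn sum mod 10 = 9)


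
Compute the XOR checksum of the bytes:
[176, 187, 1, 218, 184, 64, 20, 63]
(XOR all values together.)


XOR chain: 176 ^ 187 ^ 1 ^ 218 ^ 184 ^ 64 ^ 20 ^ 63 = 3

3


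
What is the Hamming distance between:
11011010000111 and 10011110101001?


XOR: 01000100101110
Count of 1s: 6

6


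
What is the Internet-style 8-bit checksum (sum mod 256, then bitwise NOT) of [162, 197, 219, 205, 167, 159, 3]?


Sum = 1112 mod 256 = 88
Complement = 167

167


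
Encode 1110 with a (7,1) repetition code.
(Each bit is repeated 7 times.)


Each bit -> 7 copies

1111111111111111111110000000


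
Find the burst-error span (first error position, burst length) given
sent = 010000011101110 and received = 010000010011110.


XOR: 000000001110000

Burst at position 8, length 3


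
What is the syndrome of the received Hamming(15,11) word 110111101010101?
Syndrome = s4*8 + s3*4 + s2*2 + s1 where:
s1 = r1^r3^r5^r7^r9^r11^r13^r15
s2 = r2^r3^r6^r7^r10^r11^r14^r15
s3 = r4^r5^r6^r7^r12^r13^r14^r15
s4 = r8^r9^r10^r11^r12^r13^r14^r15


s1=1, s2=1, s3=0, s4=0

Syndrome = 3 (error at position 3)


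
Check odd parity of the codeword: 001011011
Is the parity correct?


Number of 1s: 5

Yes, parity is correct (5 ones)


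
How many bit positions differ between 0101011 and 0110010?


XOR: 0011001
Count of 1s: 3

3


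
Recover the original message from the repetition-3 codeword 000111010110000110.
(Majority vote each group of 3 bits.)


Groups: 000, 111, 010, 110, 000, 110
Majority votes: 010101

010101


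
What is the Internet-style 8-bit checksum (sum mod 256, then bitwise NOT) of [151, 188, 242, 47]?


Sum = 628 mod 256 = 116
Complement = 139

139


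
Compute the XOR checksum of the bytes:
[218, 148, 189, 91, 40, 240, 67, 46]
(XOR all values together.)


XOR chain: 218 ^ 148 ^ 189 ^ 91 ^ 40 ^ 240 ^ 67 ^ 46 = 29

29


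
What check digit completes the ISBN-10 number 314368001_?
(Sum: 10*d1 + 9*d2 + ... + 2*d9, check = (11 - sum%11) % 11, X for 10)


Weighted sum: 170
170 mod 11 = 5

Check digit: 6


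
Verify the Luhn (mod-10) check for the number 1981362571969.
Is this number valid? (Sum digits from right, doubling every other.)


Luhn sum = 59
59 mod 10 = 9

Invalid (Luhn sum mod 10 = 9)


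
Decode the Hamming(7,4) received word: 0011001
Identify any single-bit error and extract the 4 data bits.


Syndrome = 0: no error detected

Data: 1001 (no errors)


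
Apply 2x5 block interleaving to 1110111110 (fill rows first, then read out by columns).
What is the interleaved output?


Matrix:
  11101
  11110
Read columns: 1111110110

1111110110


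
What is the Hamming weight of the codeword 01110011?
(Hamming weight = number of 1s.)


Counting 1s in 01110011

5


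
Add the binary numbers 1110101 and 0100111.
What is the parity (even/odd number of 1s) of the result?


1110101 = 117
0100111 = 39
Sum = 156 = 10011100
1s count = 4

even parity (4 ones in 10011100)


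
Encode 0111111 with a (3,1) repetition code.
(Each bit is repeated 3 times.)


Each bit -> 3 copies

000111111111111111111


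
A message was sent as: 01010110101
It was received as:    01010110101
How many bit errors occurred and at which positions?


XOR: 00000000000

0 errors (received matches sent)


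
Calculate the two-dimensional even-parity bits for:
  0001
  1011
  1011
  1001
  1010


Row parities: 11100
Column parities: 0010

Row P: 11100, Col P: 0010, Corner: 1


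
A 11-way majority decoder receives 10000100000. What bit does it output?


Ones: 2 out of 11
Threshold: 6

0 (2/11 voted 1)


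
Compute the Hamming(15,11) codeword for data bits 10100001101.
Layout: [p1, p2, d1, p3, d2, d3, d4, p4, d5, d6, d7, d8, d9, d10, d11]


Parity bits: p1=1, p2=1, p3=0, p4=1

111001010001101


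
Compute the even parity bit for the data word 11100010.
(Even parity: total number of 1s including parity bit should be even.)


Number of 1s in data: 4
Parity bit: 0

0


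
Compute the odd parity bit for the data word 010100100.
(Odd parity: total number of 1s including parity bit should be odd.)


Number of 1s in data: 3
Parity bit: 0

0


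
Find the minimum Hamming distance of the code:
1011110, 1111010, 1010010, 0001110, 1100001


Comparing all pairs, minimum distance: 2
Can detect 1 errors, correct 0 errors

2


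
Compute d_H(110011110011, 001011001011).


XOR: 111000111000
Count of 1s: 6

6


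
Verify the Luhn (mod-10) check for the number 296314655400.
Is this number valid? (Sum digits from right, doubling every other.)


Luhn sum = 38
38 mod 10 = 8

Invalid (Luhn sum mod 10 = 8)


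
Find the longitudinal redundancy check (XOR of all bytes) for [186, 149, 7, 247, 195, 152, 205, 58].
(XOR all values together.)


XOR chain: 186 ^ 149 ^ 7 ^ 247 ^ 195 ^ 152 ^ 205 ^ 58 = 115

115


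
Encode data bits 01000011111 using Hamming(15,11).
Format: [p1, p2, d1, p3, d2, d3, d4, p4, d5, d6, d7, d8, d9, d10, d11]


Parity bits: p1=0, p2=1, p3=1, p4=1

010110010011111


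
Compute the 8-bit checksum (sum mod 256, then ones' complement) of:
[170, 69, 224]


Sum = 463 mod 256 = 207
Complement = 48

48


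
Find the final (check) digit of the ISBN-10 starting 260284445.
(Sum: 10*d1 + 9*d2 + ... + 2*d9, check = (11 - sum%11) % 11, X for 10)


Weighted sum: 194
194 mod 11 = 7

Check digit: 4


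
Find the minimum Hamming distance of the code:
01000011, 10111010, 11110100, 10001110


Comparing all pairs, minimum distance: 3
Can detect 2 errors, correct 1 errors

3


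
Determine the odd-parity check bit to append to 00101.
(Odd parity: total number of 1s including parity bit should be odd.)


Number of 1s in data: 2
Parity bit: 1

1


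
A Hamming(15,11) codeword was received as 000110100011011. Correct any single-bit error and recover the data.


Syndrome = 0: no error detected

Data: 01010011011 (no errors)


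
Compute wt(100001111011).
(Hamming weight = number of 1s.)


Counting 1s in 100001111011

7


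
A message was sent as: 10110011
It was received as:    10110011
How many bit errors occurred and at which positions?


XOR: 00000000

0 errors (received matches sent)


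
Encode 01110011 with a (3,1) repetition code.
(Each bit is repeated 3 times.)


Each bit -> 3 copies

000111111111000000111111


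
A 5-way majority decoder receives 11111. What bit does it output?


Ones: 5 out of 5
Threshold: 3

1 (5/5 voted 1)


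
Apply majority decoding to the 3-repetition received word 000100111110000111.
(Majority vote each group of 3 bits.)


Groups: 000, 100, 111, 110, 000, 111
Majority votes: 001101

001101


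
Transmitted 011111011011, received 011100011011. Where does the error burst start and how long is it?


XOR: 000011000000

Burst at position 4, length 2


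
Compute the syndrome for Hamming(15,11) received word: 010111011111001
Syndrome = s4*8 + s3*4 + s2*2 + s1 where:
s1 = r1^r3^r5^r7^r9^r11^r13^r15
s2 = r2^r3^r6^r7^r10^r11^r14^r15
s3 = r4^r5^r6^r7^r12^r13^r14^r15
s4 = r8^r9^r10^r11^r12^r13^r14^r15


s1=0, s2=1, s3=1, s4=0

Syndrome = 6 (error at position 6)


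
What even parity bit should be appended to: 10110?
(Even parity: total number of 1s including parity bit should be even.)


Number of 1s in data: 3
Parity bit: 1

1


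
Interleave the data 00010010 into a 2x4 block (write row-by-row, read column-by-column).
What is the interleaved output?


Matrix:
  0001
  0010
Read columns: 00000110

00000110


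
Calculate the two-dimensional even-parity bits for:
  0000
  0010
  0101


Row parities: 010
Column parities: 0111

Row P: 010, Col P: 0111, Corner: 1


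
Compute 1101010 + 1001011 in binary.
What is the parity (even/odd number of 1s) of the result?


1101010 = 106
1001011 = 75
Sum = 181 = 10110101
1s count = 5

odd parity (5 ones in 10110101)


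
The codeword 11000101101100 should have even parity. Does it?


Number of 1s: 7

No, parity error (7 ones)
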